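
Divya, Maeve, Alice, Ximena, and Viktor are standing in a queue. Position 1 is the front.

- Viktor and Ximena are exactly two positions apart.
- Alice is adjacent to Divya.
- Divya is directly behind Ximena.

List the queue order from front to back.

Viktor, Maeve, Ximena, Divya, Alice

From clues 1–2: Maeve is in {2,4}.
From clues 1–3: Viktor → position 1, Maeve → position 2, Ximena → position 3, Divya → position 4, Alice → position 5.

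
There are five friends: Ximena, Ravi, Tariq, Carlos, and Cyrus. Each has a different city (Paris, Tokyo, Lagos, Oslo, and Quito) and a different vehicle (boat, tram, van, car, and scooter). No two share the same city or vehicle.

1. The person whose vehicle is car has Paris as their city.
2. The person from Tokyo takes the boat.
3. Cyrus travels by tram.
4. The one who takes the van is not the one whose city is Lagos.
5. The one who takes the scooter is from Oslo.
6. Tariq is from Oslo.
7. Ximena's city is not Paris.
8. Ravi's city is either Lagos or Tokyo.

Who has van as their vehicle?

With clues 1–3, Cyrus is impossible for the one with vehicle van.
With clues 1–6, Tariq is impossible for the one with vehicle van.
With clues 1–8, Carlos and Ravi are impossible for the one with vehicle van.
That leaves Ximena.

Ximena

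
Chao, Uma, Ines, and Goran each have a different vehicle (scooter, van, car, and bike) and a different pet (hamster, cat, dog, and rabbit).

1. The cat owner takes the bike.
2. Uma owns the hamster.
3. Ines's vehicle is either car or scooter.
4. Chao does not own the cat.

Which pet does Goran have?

With clues 1–2, hamster is impossible for Goran's pet.
With clues 1–4, dog and rabbit are impossible for Goran's pet.
That leaves cat.

cat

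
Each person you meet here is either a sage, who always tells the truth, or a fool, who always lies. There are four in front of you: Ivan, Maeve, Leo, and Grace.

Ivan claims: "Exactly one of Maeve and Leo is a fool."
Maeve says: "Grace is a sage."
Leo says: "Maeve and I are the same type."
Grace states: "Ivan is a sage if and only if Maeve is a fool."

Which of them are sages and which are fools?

Consider Ivan. Suppose Ivan is a sage.
Then no assignment of the remaining roles makes every statement match its speaker's type — contradiction.
So Ivan is a fool.
Consider Maeve. Suppose Maeve is a fool.
Then whichever role Leo has, Leo's statement has the wrong truth value — contradiction.
So Maeve is a sage.
With that fixed, Grace's statement is true, so Grace is a sage.
Consider Leo. Suppose Leo is a fool.
Then Ivan's statement comes out true, contradicting Ivan being a fool.
So Leo is a sage.

Ivan: fool, Maeve: sage, Leo: sage, Grace: sage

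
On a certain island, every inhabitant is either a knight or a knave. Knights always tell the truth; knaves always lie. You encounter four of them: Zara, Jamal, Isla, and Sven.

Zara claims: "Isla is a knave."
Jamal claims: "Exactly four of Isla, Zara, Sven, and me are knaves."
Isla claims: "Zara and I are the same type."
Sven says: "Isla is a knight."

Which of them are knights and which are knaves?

Consider Zara. Suppose Zara is a knave.
Then whichever role Isla has, Isla's statement has the wrong truth value — contradiction.
So Zara is a knight.
With that fixed, Jamal's statement is false, so Jamal is a knave.
Consider Isla. Suppose Isla is a knight.
Then Zara's statement comes out false, contradicting Zara being a knight.
So Isla is a knave.
With that fixed, Sven's statement is false, so Sven is a knave.

Zara: knight, Jamal: knave, Isla: knave, Sven: knave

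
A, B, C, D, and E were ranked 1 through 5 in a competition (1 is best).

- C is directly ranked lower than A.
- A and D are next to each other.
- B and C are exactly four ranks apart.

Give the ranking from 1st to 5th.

B, E, D, A, C

From clue 1: A is in {1,2,3,4}.
From clues 1–2: A is in {2,3,4}.
From clues 1–3: B → rank 1, E → rank 2, D → rank 3, A → rank 4, C → rank 5.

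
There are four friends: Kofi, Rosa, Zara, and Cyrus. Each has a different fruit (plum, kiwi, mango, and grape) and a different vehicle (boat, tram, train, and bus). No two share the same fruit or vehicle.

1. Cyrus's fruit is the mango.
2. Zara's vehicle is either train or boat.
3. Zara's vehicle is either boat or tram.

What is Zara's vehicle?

With clues 1–2, bus and tram are impossible for Zara's vehicle.
With clues 1–3, train is impossible for Zara's vehicle.
That leaves boat.

boat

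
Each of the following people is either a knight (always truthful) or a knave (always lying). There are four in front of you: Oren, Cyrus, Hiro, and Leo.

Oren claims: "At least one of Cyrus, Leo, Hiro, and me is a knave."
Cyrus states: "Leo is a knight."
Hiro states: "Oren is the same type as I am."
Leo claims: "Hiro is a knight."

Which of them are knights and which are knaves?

Oren: knight, Cyrus: knave, Hiro: knave, Leo: knave

Consider Oren. Suppose Oren is a knave.
Then Oren's own statement would have to be false, but it can't be — contradiction.
So Oren is a knight.
Consider Cyrus. Suppose Cyrus is a knight.
Then no assignment of the remaining roles makes every statement match its speaker's type — contradiction.
So Cyrus is a knave.
Consider Hiro. Suppose Hiro is a knight.
Then no assignment of the remaining roles makes every statement match its speaker's type — contradiction.
So Hiro is a knave.
With that fixed, Leo's statement is false, so Leo is a knave.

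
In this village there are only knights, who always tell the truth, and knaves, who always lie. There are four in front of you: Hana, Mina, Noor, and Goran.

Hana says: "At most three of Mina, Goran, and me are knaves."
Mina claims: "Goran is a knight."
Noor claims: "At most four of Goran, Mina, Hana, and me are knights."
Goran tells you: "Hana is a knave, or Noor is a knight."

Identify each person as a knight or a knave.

Hana: knight, Mina: knight, Noor: knight, Goran: knight

Regardless of anyone's role, Hana's statement is true, so Hana is a knight.
With that fixed, Noor's statement is true, so Noor is a knight.
With that fixed, Goran's statement is true, so Goran is a knight.
With that fixed, Mina's statement is true, so Mina is a knight.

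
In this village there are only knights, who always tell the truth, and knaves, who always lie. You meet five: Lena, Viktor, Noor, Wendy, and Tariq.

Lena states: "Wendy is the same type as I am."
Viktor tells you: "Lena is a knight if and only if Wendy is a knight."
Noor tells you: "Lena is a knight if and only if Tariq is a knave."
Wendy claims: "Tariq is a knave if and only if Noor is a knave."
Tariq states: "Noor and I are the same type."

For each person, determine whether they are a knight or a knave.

Consider Lena. Suppose Lena is a knight.
Then no assignment of the remaining roles makes every statement match its speaker's type — contradiction.
So Lena is a knave.
Consider Viktor. Suppose Viktor is a knight.
Then no assignment of the remaining roles makes every statement match its speaker's type — contradiction.
So Viktor is a knave.
Consider Noor. Suppose Noor is a knave.
Then whichever role Tariq has, Tariq's statement has the wrong truth value — contradiction.
So Noor is a knight.
Consider Wendy. Suppose Wendy is a knave.
Then Lena's statement comes out true, contradicting Lena being a knave.
So Wendy is a knight.
Consider Tariq. Suppose Tariq is a knave.
Then Noor's statement comes out false, contradicting Noor being a knight.
So Tariq is a knight.

Lena: knave, Viktor: knave, Noor: knight, Wendy: knight, Tariq: knight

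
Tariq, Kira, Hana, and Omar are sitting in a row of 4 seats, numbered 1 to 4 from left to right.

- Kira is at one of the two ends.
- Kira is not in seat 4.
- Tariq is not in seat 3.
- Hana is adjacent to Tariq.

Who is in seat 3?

With clue 1, Kira is ruled out for seat 3.
With clues 1–3, Tariq is ruled out for seat 3.
With clues 1–4, Omar is ruled out for seat 3.
So seat 3 is Hana.

Hana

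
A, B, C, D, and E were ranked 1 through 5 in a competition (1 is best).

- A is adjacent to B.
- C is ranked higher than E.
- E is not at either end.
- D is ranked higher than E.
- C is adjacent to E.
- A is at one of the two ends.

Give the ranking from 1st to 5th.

From clues 1–2: C is in {1,2,3,4}.
From clues 1–3: C is in {1,2,3}.
From clues 1–4: E → rank 3.
From clues 1–5: D → rank 1, C → rank 2.
From clues 1–6: B → rank 4, A → rank 5.

D, C, E, B, A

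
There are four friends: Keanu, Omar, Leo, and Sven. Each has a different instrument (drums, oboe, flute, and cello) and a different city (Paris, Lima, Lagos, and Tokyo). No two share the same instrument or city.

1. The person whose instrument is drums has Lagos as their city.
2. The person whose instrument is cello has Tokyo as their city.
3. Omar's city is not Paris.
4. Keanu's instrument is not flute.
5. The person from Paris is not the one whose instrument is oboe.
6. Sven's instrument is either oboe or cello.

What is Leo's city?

Paris

With clues 1–6, Lagos, Lima, and Tokyo are impossible for Leo's city.
That leaves Paris.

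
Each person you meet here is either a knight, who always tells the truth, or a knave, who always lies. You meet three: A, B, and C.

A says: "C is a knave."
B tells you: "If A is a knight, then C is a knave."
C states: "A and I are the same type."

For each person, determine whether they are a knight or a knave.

A: knight, B: knight, C: knave

Consider A. Suppose A is a knave.
Then whichever role C has, C's statement has the wrong truth value — contradiction.
So A is a knight.
Consider B. Suppose B is a knave.
Then no assignment of the remaining roles makes every statement match its speaker's type — contradiction.
So B is a knight.
Consider C. Suppose C is a knight.
Then A's statement comes out false, contradicting A being a knight.
So C is a knave.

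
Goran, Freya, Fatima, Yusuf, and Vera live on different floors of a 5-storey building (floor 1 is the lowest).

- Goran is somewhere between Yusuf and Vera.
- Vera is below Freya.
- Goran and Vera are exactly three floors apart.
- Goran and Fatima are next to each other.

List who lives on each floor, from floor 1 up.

From clue 1: Goran is in {2,3,4}.
From clues 1–3: Vera → floor 1, Goran → floor 4, Yusuf → floor 5.
From clues 1–4: Freya → floor 2, Fatima → floor 3.

Vera, Freya, Fatima, Goran, Yusuf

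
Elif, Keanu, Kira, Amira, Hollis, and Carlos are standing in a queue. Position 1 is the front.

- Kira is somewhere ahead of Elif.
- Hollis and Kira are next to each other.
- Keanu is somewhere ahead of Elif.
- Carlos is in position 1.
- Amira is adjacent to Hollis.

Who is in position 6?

With clue 1, Kira is ruled out for position 6.
With clues 1–2, Hollis is ruled out for position 6.
With clues 1–3, Keanu is ruled out for position 6.
With clues 1–4, Carlos is ruled out for position 6.
With clues 1–5, Amira is ruled out for position 6.
So position 6 is Elif.

Elif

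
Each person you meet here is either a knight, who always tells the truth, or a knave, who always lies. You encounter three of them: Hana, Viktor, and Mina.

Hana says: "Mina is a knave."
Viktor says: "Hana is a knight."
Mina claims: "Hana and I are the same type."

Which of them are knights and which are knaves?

Consider Hana. Suppose Hana is a knave.
Then whichever role Mina has, Mina's statement has the wrong truth value — contradiction.
So Hana is a knight.
With that fixed, Viktor's statement is true, so Viktor is a knight.
Consider Mina. Suppose Mina is a knight.
Then Hana's statement comes out false, contradicting Hana being a knight.
So Mina is a knave.

Hana: knight, Viktor: knight, Mina: knave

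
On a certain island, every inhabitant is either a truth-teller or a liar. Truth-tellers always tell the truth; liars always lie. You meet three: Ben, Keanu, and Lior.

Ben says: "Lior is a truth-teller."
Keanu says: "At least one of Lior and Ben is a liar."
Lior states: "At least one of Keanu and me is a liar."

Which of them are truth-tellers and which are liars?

Ben: truth-teller, Keanu: liar, Lior: truth-teller

Consider Ben. Suppose Ben is a liar.
Then no assignment of the remaining roles makes every statement match its speaker's type — contradiction.
So Ben is a truth-teller.
Consider Keanu. Suppose Keanu is a truth-teller.
Then whichever role Lior has, Lior's statement has the wrong truth value — contradiction.
So Keanu is a liar.
With that fixed, Lior's statement is true, so Lior is a truth-teller.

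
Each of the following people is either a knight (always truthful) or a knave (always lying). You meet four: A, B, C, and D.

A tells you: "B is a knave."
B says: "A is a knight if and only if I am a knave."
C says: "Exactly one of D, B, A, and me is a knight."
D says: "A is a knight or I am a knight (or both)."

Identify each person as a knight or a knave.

Consider A. Suppose A is a knight.
Then whichever role B has, B's statement has the wrong truth value — contradiction.
So A is a knave.
Consider B. Suppose B is a knave.
Then A's statement comes out true, contradicting A being a knave.
So B is a knight.
Consider C. Suppose C is a knight.
Then C's own statement would have to be true, but it can't be — contradiction.
So C is a knave.
Consider D. Suppose D is a knave.
Then C's statement comes out true, contradicting C being a knave.
So D is a knight.

A: knave, B: knight, C: knave, D: knight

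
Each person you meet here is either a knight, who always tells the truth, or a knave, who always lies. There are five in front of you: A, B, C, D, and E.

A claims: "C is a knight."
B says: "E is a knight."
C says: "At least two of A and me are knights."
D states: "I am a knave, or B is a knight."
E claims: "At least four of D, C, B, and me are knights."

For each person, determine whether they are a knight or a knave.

A: knight, B: knight, C: knight, D: knight, E: knight

Consider A. Suppose A is a knave.
Then no assignment of the remaining roles makes every statement match its speaker's type — contradiction.
So A is a knight.
Consider B. Suppose B is a knave.
Then whichever role D has, D's statement has the wrong truth value — contradiction.
So B is a knight.
With that fixed, D's statement is true, so D is a knight.
Consider C. Suppose C is a knave.
Then A's statement comes out false, contradicting A being a knight.
So C is a knight.
Consider E. Suppose E is a knave.
Then B's statement comes out false, contradicting B being a knight.
So E is a knight.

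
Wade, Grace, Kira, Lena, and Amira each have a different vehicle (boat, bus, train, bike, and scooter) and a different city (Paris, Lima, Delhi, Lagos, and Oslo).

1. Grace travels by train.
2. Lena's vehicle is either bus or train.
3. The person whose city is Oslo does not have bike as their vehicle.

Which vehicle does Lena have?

bus

Clue 1 rules out train for Lena's vehicle.
With clues 1–2, bike, boat, and scooter are impossible for Lena's vehicle.
That leaves bus.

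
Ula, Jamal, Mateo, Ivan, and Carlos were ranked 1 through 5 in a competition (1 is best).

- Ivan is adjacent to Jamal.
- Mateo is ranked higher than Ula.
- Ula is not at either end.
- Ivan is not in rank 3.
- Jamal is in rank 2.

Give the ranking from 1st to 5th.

From clues 1–2: Ula is in {2,3,4,5}.
From clues 1–3: Ula is in {2,3,4}.
From clues 1–5: Ivan → rank 1, Jamal → rank 2, Mateo → rank 3, Ula → rank 4, Carlos → rank 5.

Ivan, Jamal, Mateo, Ula, Carlos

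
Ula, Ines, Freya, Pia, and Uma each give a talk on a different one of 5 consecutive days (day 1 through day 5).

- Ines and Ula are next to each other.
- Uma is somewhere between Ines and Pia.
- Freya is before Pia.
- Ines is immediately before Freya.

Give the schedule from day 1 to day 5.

Ula, Ines, Freya, Uma, Pia

From clues 1–2: Uma is in {2,3,4}.
From clues 1–3: Pia is in {2,5}.
From clues 1–4: Ula → day 1, Ines → day 2, Freya → day 3, Uma → day 4, Pia → day 5.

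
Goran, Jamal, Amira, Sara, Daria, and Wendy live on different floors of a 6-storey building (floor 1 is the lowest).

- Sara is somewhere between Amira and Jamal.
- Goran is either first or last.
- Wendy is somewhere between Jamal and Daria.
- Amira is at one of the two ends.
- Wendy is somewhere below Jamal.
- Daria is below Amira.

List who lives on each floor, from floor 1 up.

Goran, Daria, Wendy, Jamal, Sara, Amira

From clue 1: Sara is in {2,3,4,5}.
From clues 1–2: Goran is in {1,6}.
From clues 1–6: Goran → floor 1, Daria → floor 2, Wendy → floor 3, Jamal → floor 4, Sara → floor 5, Amira → floor 6.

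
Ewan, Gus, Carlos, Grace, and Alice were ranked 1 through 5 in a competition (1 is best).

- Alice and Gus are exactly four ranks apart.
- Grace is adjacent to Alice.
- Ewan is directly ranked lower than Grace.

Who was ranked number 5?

With clue 1, Carlos, Ewan, and Grace are ruled out for rank 5.
With clues 1–3, Alice is ruled out for rank 5.
So rank 5 is Gus.

Gus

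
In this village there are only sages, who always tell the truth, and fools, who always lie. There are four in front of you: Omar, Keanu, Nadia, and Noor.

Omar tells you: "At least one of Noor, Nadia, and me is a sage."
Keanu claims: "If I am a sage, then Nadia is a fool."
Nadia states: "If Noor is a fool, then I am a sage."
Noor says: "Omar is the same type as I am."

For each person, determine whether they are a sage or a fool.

Consider Omar. Suppose Omar is a fool.
Then whichever role Noor has, Noor's statement has the wrong truth value — contradiction.
So Omar is a sage.
Consider Keanu. Suppose Keanu is a fool.
Then Keanu's own statement would have to be false, but it can't be — contradiction.
So Keanu is a sage.
Consider Nadia. Suppose Nadia is a sage.
Then Keanu's statement comes out false, contradicting Keanu being a sage.
So Nadia is a fool.
Consider Noor. Suppose Noor is a sage.
Then Nadia's statement comes out true, contradicting Nadia being a fool.
So Noor is a fool.

Omar: sage, Keanu: sage, Nadia: fool, Noor: fool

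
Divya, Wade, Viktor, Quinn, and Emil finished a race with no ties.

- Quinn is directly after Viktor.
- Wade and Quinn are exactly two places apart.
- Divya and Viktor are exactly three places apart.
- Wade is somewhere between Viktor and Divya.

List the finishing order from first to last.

From clue 1: Viktor is in {1,2,3,4}.
From clues 1–3: Divya is in {1,5}.
From clues 1–4: Divya → place 1, Emil → place 2, Wade → place 3, Viktor → place 4, Quinn → place 5.

Divya, Emil, Wade, Viktor, Quinn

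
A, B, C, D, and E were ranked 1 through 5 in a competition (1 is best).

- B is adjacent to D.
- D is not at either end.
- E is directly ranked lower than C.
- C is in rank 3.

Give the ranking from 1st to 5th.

B, D, C, E, A

From clues 1–2: D is in {2,3,4}.
From clues 1–3: A is in {1,3,5}.
From clues 1–4: B → rank 1, D → rank 2, C → rank 3, E → rank 4, A → rank 5.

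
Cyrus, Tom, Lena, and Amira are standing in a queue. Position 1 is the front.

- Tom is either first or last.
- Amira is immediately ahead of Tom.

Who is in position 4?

With clues 1–2, Amira, Cyrus, and Lena are ruled out for position 4.
So position 4 is Tom.

Tom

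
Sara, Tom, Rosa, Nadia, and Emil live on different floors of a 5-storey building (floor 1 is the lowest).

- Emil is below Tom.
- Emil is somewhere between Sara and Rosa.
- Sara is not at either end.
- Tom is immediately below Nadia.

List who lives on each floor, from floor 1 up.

From clue 1: Tom is in {2,3,4,5}.
From clues 1–2: Emil is in {2,3}.
From clues 1–4: Rosa → floor 1, Emil → floor 2, Sara → floor 3, Tom → floor 4, Nadia → floor 5.

Rosa, Emil, Sara, Tom, Nadia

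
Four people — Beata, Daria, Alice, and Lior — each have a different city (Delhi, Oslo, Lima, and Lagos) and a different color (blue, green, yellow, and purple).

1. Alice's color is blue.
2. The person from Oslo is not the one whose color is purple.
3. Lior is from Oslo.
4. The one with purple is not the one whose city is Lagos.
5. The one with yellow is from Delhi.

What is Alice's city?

With clues 1–3, Oslo is impossible for Alice's city.
With clues 1–5, Delhi and Lima are impossible for Alice's city.
That leaves Lagos.

Lagos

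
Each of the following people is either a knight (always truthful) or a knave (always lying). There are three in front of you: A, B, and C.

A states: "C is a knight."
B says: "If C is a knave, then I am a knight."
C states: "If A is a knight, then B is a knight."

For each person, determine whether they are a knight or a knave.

A: knight, B: knight, C: knight

Consider A. Suppose A is a knave.
Then no assignment of the remaining roles makes every statement match its speaker's type — contradiction.
So A is a knight.
Consider B. Suppose B is a knave.
Then no assignment of the remaining roles makes every statement match its speaker's type — contradiction.
So B is a knight.
With that fixed, C's statement is true, so C is a knight.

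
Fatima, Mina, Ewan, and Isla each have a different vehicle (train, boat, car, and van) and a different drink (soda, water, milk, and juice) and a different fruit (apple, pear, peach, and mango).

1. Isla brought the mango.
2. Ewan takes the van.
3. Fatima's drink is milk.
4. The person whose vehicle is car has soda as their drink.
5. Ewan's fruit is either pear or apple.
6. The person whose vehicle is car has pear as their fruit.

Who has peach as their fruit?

Fatima

Clue 1 rules out Isla for the one with fruit peach.
With clues 1–5, Ewan is impossible for the one with fruit peach.
With clues 1–6, Mina is impossible for the one with fruit peach.
That leaves Fatima.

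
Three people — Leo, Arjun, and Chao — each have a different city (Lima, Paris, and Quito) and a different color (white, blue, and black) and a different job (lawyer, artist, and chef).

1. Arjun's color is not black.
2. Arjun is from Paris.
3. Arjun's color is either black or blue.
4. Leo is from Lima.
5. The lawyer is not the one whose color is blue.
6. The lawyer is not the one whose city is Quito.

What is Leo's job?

lawyer

With clues 1–6, artist and chef are impossible for Leo's job.
That leaves lawyer.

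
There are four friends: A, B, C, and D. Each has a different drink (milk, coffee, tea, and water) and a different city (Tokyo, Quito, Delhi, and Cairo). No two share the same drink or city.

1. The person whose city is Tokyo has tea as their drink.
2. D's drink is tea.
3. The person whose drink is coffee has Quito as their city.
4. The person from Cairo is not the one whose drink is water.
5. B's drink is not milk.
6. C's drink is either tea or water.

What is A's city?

Cairo

With clues 1–2, Tokyo is impossible for A's city.
With clues 1–6, Delhi and Quito are impossible for A's city.
That leaves Cairo.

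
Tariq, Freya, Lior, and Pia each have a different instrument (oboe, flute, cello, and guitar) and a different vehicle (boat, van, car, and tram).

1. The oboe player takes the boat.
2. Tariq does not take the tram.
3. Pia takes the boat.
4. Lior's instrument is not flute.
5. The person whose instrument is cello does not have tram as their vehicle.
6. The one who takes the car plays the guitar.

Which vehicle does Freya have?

tram

With clues 1–3, boat is impossible for Freya's vehicle.
With clues 1–6, car and van are impossible for Freya's vehicle.
That leaves tram.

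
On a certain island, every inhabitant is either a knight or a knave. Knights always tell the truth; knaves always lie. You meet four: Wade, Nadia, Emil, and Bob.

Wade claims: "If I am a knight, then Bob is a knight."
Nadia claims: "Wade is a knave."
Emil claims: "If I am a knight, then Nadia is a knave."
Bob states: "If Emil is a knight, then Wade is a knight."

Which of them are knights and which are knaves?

Consider Wade. Suppose Wade is a knave.
Then Wade's own statement would have to be false, but it can't be — contradiction.
So Wade is a knight.
With that fixed, Nadia's statement is false, so Nadia is a knave.
With that fixed, Emil's statement is true, so Emil is a knight.
With that fixed, Bob's statement is true, so Bob is a knight.

Wade: knight, Nadia: knave, Emil: knight, Bob: knight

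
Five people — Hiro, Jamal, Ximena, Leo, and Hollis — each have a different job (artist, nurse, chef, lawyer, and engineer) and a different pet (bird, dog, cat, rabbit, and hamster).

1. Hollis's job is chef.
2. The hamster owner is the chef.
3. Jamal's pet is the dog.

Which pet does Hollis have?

With clues 1–2, bird, cat, dog, and rabbit are impossible for Hollis's pet.
That leaves hamster.

hamster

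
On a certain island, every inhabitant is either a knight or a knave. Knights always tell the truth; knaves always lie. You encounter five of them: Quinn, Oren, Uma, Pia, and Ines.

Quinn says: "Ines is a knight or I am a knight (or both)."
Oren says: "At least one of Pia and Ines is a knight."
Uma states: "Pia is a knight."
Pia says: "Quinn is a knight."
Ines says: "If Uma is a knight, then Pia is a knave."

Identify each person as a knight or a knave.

Consider Quinn. Suppose Quinn is a knave.
Then no assignment of the remaining roles makes every statement match its speaker's type — contradiction.
So Quinn is a knight.
With that fixed, Pia's statement is true, so Pia is a knight.
With that fixed, Oren's statement is true, so Oren is a knight.
With that fixed, Uma's statement is true, so Uma is a knight.
With that fixed, Ines's statement is false, so Ines is a knave.

Quinn: knight, Oren: knight, Uma: knight, Pia: knight, Ines: knave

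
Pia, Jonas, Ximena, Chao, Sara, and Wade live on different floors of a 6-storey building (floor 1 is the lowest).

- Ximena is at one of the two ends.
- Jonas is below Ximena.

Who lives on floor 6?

Ximena

With clues 1–2, Chao, Jonas, Pia, Sara, and Wade are ruled out for floor 6.
So floor 6 is Ximena.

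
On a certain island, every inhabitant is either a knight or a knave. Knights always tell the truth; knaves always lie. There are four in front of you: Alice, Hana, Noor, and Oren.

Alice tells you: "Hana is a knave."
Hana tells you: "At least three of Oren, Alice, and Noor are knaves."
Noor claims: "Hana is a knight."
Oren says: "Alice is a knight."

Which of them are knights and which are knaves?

Consider Alice. Suppose Alice is a knave.
Then no assignment of the remaining roles makes every statement match its speaker's type — contradiction.
So Alice is a knight.
With that fixed, Hana's statement is false, so Hana is a knave.
With that fixed, Noor's statement is false, so Noor is a knave.
With that fixed, Oren's statement is true, so Oren is a knight.

Alice: knight, Hana: knave, Noor: knave, Oren: knight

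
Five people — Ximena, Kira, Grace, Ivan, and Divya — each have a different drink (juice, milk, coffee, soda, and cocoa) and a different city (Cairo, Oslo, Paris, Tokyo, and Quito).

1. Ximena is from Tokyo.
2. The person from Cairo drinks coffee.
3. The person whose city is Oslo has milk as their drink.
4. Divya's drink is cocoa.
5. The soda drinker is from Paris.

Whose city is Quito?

Divya

Clue 1 rules out Ximena for the one with city Quito.
With clues 1–5, Grace, Ivan, and Kira are impossible for the one with city Quito.
That leaves Divya.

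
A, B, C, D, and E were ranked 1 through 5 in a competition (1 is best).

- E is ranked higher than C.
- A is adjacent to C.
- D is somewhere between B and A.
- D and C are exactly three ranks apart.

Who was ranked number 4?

A

With clues 1–2, E is ruled out for rank 4.
With clues 1–3, B is ruled out for rank 4.
With clues 1–4, C and D are ruled out for rank 4.
So rank 4 is A.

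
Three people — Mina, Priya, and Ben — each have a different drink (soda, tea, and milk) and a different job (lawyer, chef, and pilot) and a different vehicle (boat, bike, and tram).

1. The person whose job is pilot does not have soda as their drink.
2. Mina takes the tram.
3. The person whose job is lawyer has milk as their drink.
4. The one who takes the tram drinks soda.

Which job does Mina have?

chef

With clues 1–4, lawyer and pilot are impossible for Mina's job.
That leaves chef.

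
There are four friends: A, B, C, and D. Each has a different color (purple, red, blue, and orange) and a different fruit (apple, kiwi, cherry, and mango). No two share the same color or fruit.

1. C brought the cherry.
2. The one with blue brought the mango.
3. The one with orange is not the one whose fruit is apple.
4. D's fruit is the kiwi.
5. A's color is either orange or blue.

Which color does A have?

With clues 1–4, orange is impossible for A's color.
With clues 1–5, purple and red are impossible for A's color.
That leaves blue.

blue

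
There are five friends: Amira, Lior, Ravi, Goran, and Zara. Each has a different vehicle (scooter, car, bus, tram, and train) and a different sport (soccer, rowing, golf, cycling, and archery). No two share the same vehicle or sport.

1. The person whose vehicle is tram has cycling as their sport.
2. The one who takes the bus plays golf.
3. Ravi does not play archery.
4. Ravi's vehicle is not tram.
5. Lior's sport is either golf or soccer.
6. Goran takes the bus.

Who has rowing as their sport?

Ravi

With clues 1–5, Lior is impossible for the one with sport rowing.
With clues 1–6, Amira, Goran, and Zara are impossible for the one with sport rowing.
That leaves Ravi.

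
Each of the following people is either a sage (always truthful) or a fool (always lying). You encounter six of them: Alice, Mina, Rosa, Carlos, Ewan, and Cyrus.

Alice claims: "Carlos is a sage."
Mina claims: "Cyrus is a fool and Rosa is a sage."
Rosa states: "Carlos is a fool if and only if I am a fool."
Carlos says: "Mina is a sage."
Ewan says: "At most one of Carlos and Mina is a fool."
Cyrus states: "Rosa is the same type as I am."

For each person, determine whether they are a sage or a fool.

Alice: sage, Mina: sage, Rosa: sage, Carlos: sage, Ewan: sage, Cyrus: fool

Consider Alice. Suppose Alice is a fool.
Then no assignment of the remaining roles makes every statement match its speaker's type — contradiction.
So Alice is a sage.
Consider Mina. Suppose Mina is a fool.
Then no assignment of the remaining roles makes every statement match its speaker's type — contradiction.
So Mina is a sage.
With that fixed, Carlos's statement is true, so Carlos is a sage.
With that fixed, Ewan's statement is true, so Ewan is a sage.
Consider Rosa. Suppose Rosa is a fool.
Then Mina's statement comes out false, contradicting Mina being a sage.
So Rosa is a sage.
Consider Cyrus. Suppose Cyrus is a sage.
Then Mina's statement comes out false, contradicting Mina being a sage.
So Cyrus is a fool.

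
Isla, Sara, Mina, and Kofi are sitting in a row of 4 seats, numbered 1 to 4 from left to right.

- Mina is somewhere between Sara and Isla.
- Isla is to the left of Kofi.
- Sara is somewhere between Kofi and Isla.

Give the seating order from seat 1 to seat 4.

From clue 1: Mina is in {2,3}.
From clues 1–2: Isla is in {1,3}.
From clues 1–3: Isla → seat 1, Mina → seat 2, Sara → seat 3, Kofi → seat 4.

Isla, Mina, Sara, Kofi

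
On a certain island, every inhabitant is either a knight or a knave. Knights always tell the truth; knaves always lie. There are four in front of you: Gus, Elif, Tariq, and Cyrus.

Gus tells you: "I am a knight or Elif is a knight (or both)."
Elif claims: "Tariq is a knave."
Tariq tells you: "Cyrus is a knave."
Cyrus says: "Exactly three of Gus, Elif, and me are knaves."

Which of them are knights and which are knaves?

Gus: knight, Elif: knave, Tariq: knight, Cyrus: knave

Consider Gus. Suppose Gus is a knave.
Then no assignment of the remaining roles makes every statement match its speaker's type — contradiction.
So Gus is a knight.
With that fixed, Cyrus's statement is false, so Cyrus is a knave.
With that fixed, Tariq's statement is true, so Tariq is a knight.
With that fixed, Elif's statement is false, so Elif is a knave.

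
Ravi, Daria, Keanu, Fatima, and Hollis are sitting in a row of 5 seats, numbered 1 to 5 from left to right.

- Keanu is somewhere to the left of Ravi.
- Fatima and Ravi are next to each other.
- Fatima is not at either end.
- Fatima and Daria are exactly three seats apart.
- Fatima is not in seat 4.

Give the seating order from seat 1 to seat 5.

Keanu, Fatima, Ravi, Hollis, Daria

From clue 1: Ravi is in {2,3,4,5}.
From clues 1–2: Keanu is in {1,2,3}.
From clues 1–4: Ravi is in {3,5}.
From clues 1–5: Keanu → seat 1, Fatima → seat 2, Ravi → seat 3, Hollis → seat 4, Daria → seat 5.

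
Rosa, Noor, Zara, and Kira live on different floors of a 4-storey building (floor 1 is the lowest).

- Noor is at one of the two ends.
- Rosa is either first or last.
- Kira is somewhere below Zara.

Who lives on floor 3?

Zara

With clue 1, Noor is ruled out for floor 3.
With clues 1–2, Rosa is ruled out for floor 3.
With clues 1–3, Kira is ruled out for floor 3.
So floor 3 is Zara.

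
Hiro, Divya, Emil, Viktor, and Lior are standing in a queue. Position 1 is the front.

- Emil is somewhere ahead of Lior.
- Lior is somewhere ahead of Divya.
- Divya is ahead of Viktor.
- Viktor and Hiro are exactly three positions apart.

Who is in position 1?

With clue 1, Lior is ruled out for position 1.
With clues 1–2, Divya is ruled out for position 1.
With clues 1–3, Viktor is ruled out for position 1.
With clues 1–4, Hiro is ruled out for position 1.
So position 1 is Emil.

Emil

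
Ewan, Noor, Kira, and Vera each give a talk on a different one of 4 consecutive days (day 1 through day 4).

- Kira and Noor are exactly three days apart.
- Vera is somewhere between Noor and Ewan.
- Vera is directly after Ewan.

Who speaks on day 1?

With clue 1, Ewan and Vera are ruled out for day 1.
With clues 1–3, Noor is ruled out for day 1.
So day 1 is Kira.

Kira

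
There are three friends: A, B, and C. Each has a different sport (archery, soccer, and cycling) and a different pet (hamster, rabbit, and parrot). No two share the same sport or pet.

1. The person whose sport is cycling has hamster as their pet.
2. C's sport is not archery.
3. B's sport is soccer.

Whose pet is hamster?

With clues 1–3, A and B are impossible for the one with pet hamster.
That leaves C.

C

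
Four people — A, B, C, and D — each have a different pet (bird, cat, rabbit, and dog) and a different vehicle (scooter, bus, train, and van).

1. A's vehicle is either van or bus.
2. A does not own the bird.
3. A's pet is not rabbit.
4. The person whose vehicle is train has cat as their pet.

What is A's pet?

With clues 1–2, bird is impossible for A's pet.
With clues 1–3, rabbit is impossible for A's pet.
With clues 1–4, cat is impossible for A's pet.
That leaves dog.

dog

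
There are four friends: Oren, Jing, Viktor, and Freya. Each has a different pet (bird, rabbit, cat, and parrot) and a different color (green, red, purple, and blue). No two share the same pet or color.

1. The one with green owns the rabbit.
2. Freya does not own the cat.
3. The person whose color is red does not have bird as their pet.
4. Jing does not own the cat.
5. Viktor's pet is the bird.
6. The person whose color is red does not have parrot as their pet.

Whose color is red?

Oren

With clues 1–5, Viktor is impossible for the one with color red.
With clues 1–6, Freya and Jing are impossible for the one with color red.
That leaves Oren.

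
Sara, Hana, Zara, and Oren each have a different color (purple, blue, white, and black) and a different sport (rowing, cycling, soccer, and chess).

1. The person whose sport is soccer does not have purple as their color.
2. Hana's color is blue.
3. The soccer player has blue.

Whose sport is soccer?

With clues 1–3, Oren, Sara, and Zara are impossible for the one with sport soccer.
That leaves Hana.

Hana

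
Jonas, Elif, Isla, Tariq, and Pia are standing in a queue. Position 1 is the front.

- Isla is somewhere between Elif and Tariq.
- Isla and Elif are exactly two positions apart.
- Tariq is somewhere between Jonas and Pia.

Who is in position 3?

Isla

With clues 1–2, Elif and Tariq are ruled out for position 3.
With clues 1–3, Jonas and Pia are ruled out for position 3.
So position 3 is Isla.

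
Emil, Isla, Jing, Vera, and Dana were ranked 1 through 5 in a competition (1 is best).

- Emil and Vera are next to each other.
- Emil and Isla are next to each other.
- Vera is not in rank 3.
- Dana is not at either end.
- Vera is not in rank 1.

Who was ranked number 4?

Emil

With clues 1–4, Isla, Jing, and Vera are ruled out for rank 4.
With clues 1–5, Dana is ruled out for rank 4.
So rank 4 is Emil.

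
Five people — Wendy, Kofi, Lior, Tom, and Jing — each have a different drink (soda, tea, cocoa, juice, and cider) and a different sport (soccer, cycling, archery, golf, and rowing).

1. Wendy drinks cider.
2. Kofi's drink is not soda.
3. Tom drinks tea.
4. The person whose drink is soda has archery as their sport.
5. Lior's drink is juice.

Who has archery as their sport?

Jing

With clues 1–4, Kofi, Tom, and Wendy are impossible for the one with sport archery.
With clues 1–5, Lior is impossible for the one with sport archery.
That leaves Jing.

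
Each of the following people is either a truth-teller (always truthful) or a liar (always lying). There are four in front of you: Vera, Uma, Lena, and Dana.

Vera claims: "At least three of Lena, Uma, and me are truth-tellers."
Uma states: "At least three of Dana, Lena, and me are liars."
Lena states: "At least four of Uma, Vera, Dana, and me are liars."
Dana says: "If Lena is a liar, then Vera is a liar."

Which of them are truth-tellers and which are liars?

Consider Vera. Suppose Vera is a truth-teller.
Then no assignment of the remaining roles makes every statement match its speaker's type — contradiction.
So Vera is a liar.
With that fixed, Dana's statement is true, so Dana is a truth-teller.
With that fixed, Uma's statement is false, so Uma is a liar.
With that fixed, Lena's statement is false, so Lena is a liar.

Vera: liar, Uma: liar, Lena: liar, Dana: truth-teller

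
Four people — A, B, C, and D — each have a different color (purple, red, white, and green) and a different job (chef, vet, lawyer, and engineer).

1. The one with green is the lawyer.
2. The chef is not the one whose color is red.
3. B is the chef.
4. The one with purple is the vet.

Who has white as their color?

B

With clues 1–4, A, C, and D are impossible for the one with color white.
That leaves B.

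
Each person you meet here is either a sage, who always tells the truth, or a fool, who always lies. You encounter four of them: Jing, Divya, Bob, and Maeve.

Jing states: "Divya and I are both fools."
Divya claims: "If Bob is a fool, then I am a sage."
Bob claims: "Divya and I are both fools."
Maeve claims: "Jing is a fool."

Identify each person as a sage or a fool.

Jing: fool, Divya: sage, Bob: fool, Maeve: sage

Consider Jing. Suppose Jing is a sage.
Then Jing's own statement would have to be true, but it can't be — contradiction.
So Jing is a fool.
With that fixed, Maeve's statement is true, so Maeve is a sage.
Consider Divya. Suppose Divya is a fool.
Then Jing's statement comes out true, contradicting Jing being a fool.
So Divya is a sage.
With that fixed, Bob's statement is false, so Bob is a fool.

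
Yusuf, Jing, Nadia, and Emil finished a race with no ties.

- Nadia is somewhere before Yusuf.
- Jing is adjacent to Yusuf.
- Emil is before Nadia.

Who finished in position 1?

Emil

With clue 1, Yusuf is ruled out for place 1.
With clues 1–2, Jing is ruled out for place 1.
With clues 1–3, Nadia is ruled out for place 1.
So place 1 is Emil.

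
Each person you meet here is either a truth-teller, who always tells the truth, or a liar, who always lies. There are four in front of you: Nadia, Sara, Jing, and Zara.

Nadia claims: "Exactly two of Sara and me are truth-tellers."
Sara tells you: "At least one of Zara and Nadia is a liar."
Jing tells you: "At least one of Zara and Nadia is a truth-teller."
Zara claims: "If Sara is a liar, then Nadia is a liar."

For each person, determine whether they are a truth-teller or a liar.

Consider Nadia. Suppose Nadia is a truth-teller.
Then no assignment of the remaining roles makes every statement match its speaker's type — contradiction.
So Nadia is a liar.
With that fixed, Sara's statement is true, so Sara is a truth-teller.
With that fixed, Zara's statement is true, so Zara is a truth-teller.
With that fixed, Jing's statement is true, so Jing is a truth-teller.

Nadia: liar, Sara: truth-teller, Jing: truth-teller, Zara: truth-teller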